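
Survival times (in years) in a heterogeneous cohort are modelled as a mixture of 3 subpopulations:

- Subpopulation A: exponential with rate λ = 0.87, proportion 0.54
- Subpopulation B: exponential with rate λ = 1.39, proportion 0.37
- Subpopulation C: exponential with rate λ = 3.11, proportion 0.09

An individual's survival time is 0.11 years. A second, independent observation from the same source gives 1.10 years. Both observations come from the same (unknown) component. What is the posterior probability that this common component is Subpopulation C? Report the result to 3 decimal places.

Apply Bayes' rule: the posterior for each component is proportional to its prior times its likelihood at x.
Since both observations come from the same component, the likelihood for component k is f_k(x₁)·f_k(x₂).
  L_A = [0.87·e^(−0.87·0.11) = 0.87·e^(−0.0957) = 0.790601] × [0.334118] = 0.264154
  L_B = [1.39·e^(−1.39·0.11) = 1.39·e^(−0.1529) = 1.19292] × [0.301286] = 0.35941
  L_C = [3.11·e^(−3.11·0.11) = 3.11·e^(−0.3421) = 2.20896] × [0.101634] = 0.224506
Unnormalised posteriors:
  P(Z=A)·L_A = 0.54 × 0.264154 = 0.142643
  P(Z=B)·L_B = 0.37 × 0.35941 = 0.132982
  P(Z=C)·L_C = 0.09 × 0.224506 = 0.0202055
Sum: 0.142643 + 0.132982 + 0.0202055 = 0.29583
P(Subpopulation C | x₁, x₂) = 0.0202055 / 0.29583 ≈ 0.068

0.068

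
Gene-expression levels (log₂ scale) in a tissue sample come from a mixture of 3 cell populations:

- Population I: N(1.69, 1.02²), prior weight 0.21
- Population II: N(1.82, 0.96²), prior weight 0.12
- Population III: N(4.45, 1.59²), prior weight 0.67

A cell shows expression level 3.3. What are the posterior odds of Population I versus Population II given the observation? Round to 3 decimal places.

1.555

Since P(k|x) ∝ P(Z=k) f_k(x), the posterior odds are P(Z=i) f_i(x) / (P(Z=j) f_j(x)).
Component likelihoods at x = 3.3:
  p_I = 0.112538
  p_II = 0.12663
  p_III = 0.193161
Posterior odds = (P(Z=I)·p_I) / (P(Z=II)·p_II) = (0.21·0.112538) / (0.12·0.12663) = 0.023633 / 0.0151956 ≈ 1.555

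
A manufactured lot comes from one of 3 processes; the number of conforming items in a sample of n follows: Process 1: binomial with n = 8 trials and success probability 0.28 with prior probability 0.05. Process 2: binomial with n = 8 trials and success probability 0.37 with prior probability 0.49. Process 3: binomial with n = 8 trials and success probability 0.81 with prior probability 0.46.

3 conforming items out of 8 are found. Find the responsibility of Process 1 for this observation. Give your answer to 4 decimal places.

The responsibility of component k is π_k f_k(x) divided by Σ_j π_j f_j(x).
Component likelihoods at x = 3 conforming items out of 8:
  f_1 = C(8,3)·0.28^3·0.72^5 = 56·0.021952·0.193492 = 0.237862
  f_2 = C(8,3)·0.37^3·0.63^5 = 56·0.050653·0.0992437 = 0.281511
  f_3 = C(8,3)·0.81^3·0.19^5 = 56·0.531441·0.00024761 = 0.00736904
Weight by the priors:
  π_1·f_1 = 0.05 × 0.237862 = 0.0118931
  π_2·f_2 = 0.49 × 0.281511 = 0.137941
  π_3·f_3 = 0.46 × 0.00736904 = 0.00338976
Marginal: 0.0118931 + 0.137941 + 0.00338976 = 0.153223
P(Process 1 | 3 conforming items out of 8) ≈ 0.0776

0.0776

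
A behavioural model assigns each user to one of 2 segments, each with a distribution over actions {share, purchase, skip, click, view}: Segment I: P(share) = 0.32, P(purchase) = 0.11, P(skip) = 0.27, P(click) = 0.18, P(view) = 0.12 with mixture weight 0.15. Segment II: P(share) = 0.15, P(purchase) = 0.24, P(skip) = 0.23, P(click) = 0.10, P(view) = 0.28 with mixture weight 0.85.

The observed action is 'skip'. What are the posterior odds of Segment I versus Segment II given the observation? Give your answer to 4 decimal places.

0.2072

Since P(k|x) ∝ w_k f_k(x), the posterior odds are w_i f_i(x) / (w_j f_j(x)).
Component likelihoods at x = 'skip':
  L_I = P(skip | comp) = 0.27
  L_II = P(skip | comp) = 0.23
Posterior odds = (w_I·L_I) / (w_II·L_II) = (0.15·0.27) / (0.85·0.23) = 0.0405 / 0.1955 ≈ 0.2072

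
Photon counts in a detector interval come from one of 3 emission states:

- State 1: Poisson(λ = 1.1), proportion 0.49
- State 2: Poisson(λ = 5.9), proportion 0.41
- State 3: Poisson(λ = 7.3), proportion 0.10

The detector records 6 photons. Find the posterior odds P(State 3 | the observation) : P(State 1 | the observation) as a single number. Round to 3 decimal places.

Since P(k|x) ∝ w_k f_k(x), the posterior odds are w_i f_i(x) / (w_j f_j(x)).
Component likelihoods at x = 6 photons:
  L_1 = 0.00081903
  L_2 = 0.160488
  L_3 = 0.141989
Posterior odds = (w_3·L_3) / (w_1·L_1) = (0.10·0.141989) / (0.49·0.00081903) = 0.0141989 / 0.000401325 ≈ 35.380

35.380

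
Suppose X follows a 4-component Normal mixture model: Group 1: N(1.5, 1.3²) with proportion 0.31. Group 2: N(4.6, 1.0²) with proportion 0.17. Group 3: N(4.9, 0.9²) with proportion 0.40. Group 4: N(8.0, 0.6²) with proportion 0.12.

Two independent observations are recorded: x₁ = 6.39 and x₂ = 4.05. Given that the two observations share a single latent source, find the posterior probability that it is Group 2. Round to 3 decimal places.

By Bayes' theorem, P(k | x) = π_k f_k(x) / Σ_j π_j f_j(x).
Since both observations come from the same component, the likelihood for component k is f_k(x₁)·f_k(x₂).
  p_1 = [0.000259725] × [0.0448192] = 1.16406e-05
  p_2 = [0.0803801] × [0.342944] = 0.0275659
  p_3 = [0.112589] × [0.283777] = 0.0319502
  p_4 = [0.0181651] × [2.57951e-10] = 4.68571e-12
Multiply by the mixture weights:
  π_1·p_1 = 0.31 × 1.16406e-05 = 3.6086e-06
  π_2·p_2 = 0.17 × 0.0275659 = 0.0046862
  π_3·p_3 = 0.40 × 0.0319502 = 0.0127801
  π_4·p_4 = 0.12 × 4.68571e-12 = 5.62285e-13
Marginal: 3.6086e-06 + 0.0046862 + 0.0127801 + 5.62285e-13 = 0.0174699
P(Group 2 | x) ≈ 0.268

0.268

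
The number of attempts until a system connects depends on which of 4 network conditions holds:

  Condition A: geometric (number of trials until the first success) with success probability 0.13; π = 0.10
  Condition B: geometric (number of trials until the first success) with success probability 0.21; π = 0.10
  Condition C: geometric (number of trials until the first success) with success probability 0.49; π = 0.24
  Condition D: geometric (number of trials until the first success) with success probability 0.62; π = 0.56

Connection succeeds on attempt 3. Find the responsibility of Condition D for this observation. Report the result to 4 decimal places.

0.4836

P(component k | x) = π_k·f_k(x) / marginal(x), where marginal(x) = Σ_j π_j·f_j(x).
Component likelihoods at x = 3:
  p_A = 0.13·(1−0.13)^2 = 0.13·0.7569 = 0.098397
  p_B = 0.21·(1−0.21)^2 = 0.21·0.6241 = 0.131061
  p_C = 0.49·(1−0.49)^2 = 0.49·0.2601 = 0.127449
  p_D = 0.62·(1−0.62)^2 = 0.62·0.1444 = 0.089528
Multiply by the mixture weights:
  π_A·p_A = 0.10 × 0.098397 = 0.0098397
  π_B·p_B = 0.10 × 0.131061 = 0.0131061
  π_C·p_C = 0.24 × 0.127449 = 0.0305878
  π_D·p_D = 0.56 × 0.089528 = 0.0501357
Marginal: 0.0098397 + 0.0131061 + 0.0305878 + 0.0501357 = 0.103669
P(Condition D | the observation) ≈ 0.4836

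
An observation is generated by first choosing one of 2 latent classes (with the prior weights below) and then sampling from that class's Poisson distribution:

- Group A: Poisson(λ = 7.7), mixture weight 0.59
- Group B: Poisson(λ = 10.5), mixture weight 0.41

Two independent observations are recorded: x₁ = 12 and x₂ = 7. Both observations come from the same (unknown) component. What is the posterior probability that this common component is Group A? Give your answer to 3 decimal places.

By Bayes' theorem, P(k | x) = π_k f_k(x) / Σ_j π_j f_j(x).
Since both observations come from the same component, the likelihood for component k is f_k(x₁)·f_k(x₂).
  f_A = [0.0410662] × [0.144191] = 0.00592136
  f_B = [0.103239] × [0.0768781] = 0.00793679
Unnormalised posteriors:
  π_A·f_A = 0.59 × 0.00592136 = 0.0034936
  π_B·f_B = 0.41 × 0.00793679 = 0.00325409
Sum: 0.0034936 + 0.00325409 = 0.00674769
P(Group A | x) = 0.0034936 / 0.00674769 ≈ 0.518

0.518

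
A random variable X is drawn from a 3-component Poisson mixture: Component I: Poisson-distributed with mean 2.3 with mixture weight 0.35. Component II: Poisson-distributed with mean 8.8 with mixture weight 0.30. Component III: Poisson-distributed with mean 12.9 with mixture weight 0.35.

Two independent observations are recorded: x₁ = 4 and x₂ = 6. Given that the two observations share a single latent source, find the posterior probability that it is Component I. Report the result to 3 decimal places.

By Bayes' theorem, P(k | x) = π_k f_k(x) / Σ_j π_j f_j(x).
Since both observations come from the same component, the likelihood for component k is f_k(x₁)·f_k(x₂).
  f_I = [e^(−2.3)·2.3^4/4! = 0.116902] × [0.0206138] = 0.00240979
  f_II = [e^(−8.8)·8.8^4/4! = 0.0376641] × [0.0972237] = 0.00366185
  f_III = [e^(−12.9)·12.9^4/4! = 0.00288236] × [0.0159885] = 4.60846e-05
Unnormalised posteriors:
  π_I·f_I = 0.35 × 0.00240979 = 0.000843428
  π_II·f_II = 0.30 × 0.00366185 = 0.00109855
  π_III·f_III = 0.35 × 4.60846e-05 = 1.61296e-05
Sum: 0.000843428 + 0.00109855 + 1.61296e-05 = 0.00195811
Responsibility of Component I: 0.000843428 / 0.00195811 ≈ 0.431

0.431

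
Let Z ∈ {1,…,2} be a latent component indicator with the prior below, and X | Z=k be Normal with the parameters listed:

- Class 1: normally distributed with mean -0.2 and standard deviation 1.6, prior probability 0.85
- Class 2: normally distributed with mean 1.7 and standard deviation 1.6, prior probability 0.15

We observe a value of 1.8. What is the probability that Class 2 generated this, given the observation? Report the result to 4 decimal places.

0.2778

P(component k | x) = π_k·f_k(x) / marginal(x), where marginal(x) = Σ_j π_j·f_j(x).
Normal densities:
  f_1 = 0.114156
  f_2 = 0.248852
Multiply by the mixture weights:
  π_1·f_1 = 0.85 × 0.114156 = 0.0970323
  π_2·f_2 = 0.15 × 0.248852 = 0.0373279
Evidence: 0.0970323 + 0.0373279 = 0.13436
So the posterior for Class 2 is 0.0373279 / 0.13436 ≈ 0.2778.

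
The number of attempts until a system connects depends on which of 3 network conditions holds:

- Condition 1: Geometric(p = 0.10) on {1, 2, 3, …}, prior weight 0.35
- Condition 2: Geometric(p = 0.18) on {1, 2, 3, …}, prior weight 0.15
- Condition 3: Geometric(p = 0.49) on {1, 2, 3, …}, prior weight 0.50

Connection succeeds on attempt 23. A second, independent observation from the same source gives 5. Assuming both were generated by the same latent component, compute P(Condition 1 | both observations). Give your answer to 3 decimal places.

By Bayes' theorem, P(k | x) = π_k f_k(x) / Σ_j π_j f_j(x).
Since both observations come from the same component, the likelihood for component k is f_k(x₁)·f_k(x₂).
  p_1 = [0.10·(1−0.10)^22 = 0.10·0.0984771 = 0.00984771] × [0.06561] = 0.000646108
  p_2 = [0.18·(1−0.18)^22 = 0.18·0.012703 = 0.00228653] × [0.0813819] = 0.000186082
  p_3 = [0.49·(1−0.49)^22 = 0.49·3.6859e-07 = 1.80609e-07] × [0.0331495] = 5.9871e-09
Unnormalised posteriors:
  π_1·p_1 = 0.35 × 0.000646108 = 0.000226138
  π_2·p_2 = 0.15 × 0.000186082 = 2.79124e-05
  π_3·p_3 = 0.50 × 5.9871e-09 = 2.99355e-09
Normaliser: 0.000226138 + 2.79124e-05 + 2.99355e-09 = 0.000254053
P(Condition 1 | data) = 0.000226138 / 0.000254053 ≈ 0.890

0.890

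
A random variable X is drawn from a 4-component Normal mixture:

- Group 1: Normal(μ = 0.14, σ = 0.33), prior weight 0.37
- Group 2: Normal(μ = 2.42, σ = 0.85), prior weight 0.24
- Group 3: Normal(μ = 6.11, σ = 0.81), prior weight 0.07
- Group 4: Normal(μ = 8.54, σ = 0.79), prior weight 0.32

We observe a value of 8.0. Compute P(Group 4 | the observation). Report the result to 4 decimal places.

By Bayes' theorem, P(k | x) = P(Z=k) f_k(x) / Σ_j P(Z=j) f_j(x).
Component likelihoods at x = 8.0:
  f_1 = 7.82546e-124
  f_2 = 2.05803e-10
  f_3 = 0.0323727
  f_4 = 0.399783
Multiply by the mixture weights:
  P(Z=1)·f_1 = 0.37 × 7.82546e-124 = 2.89542e-124
  P(Z=2)·f_2 = 0.24 × 2.05803e-10 = 4.93927e-11
  P(Z=3)·f_3 = 0.07 × 0.0323727 = 0.00226609
  P(Z=4)·f_4 = 0.32 × 0.399783 = 0.127931
Evidence: 2.89542e-124 + 4.93927e-11 + 0.00226609 + 0.127931 = 0.130197
So the posterior for Group 4 is 0.127931 / 0.130197 ≈ 0.9826.

0.9826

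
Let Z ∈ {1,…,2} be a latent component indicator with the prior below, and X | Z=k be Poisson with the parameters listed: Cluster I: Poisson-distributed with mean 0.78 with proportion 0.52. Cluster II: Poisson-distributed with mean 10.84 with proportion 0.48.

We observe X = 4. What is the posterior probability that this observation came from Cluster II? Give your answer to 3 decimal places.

0.596

Apply Bayes' rule: the posterior for each component is proportional to its prior times its likelihood at x.
Evaluate each component's likelihood at the observed value:
  p_I = e^(−0.78)·0.78^4/4! = 0.00706997
  p_II = e^(−10.84)·10.84^4/4! = 0.011276
Weight by the priors:
  P(Z=I)·p_I = 0.52 × 0.00706997 = 0.00367638
  P(Z=II)·p_II = 0.48 × 0.011276 = 0.00541246
Marginal: 0.00367638 + 0.00541246 = 0.00908885
So the posterior for Cluster II is 0.00541246 / 0.00908885 ≈ 0.596.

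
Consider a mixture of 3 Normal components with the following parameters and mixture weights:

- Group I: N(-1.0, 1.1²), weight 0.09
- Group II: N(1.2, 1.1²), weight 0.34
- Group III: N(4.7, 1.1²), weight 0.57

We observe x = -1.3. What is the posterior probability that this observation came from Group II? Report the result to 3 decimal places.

0.229

By Bayes' theorem, P(k | x) = P(Z=k) f_k(x) / Σ_j P(Z=j) f_j(x).
Component likelihoods at x = -1.3:
  f_I = (1/(1.1·√(2π)))·exp(−(-1.3−-1.0)²/(2·1.1²)) = 0.362675·exp(-0.03719) = 0.349435
  f_II = (1/(1.1·√(2π)))·exp(−(-1.3−1.2)²/(2·1.1²)) = 0.362675·exp(-2.58264) = 0.0274087
  f_III = (1/(1.1·√(2π)))·exp(−(-1.3−4.7)²/(2·1.1²)) = 0.362675·exp(-14.87603) = 1.25585e-07
Multiply by the mixture weights:
  P(Z=I)·f_I = 0.09 × 0.349435 = 0.0314491
  P(Z=II)·f_II = 0.34 × 0.0274087 = 0.00931897
  P(Z=III)·f_III = 0.57 × 1.25585e-07 = 7.15835e-08
Denominator: 0.0314491 + 0.00931897 + 7.15835e-08 = 0.0407682
So the posterior for Group II is 0.00931897 / 0.0407682 ≈ 0.229.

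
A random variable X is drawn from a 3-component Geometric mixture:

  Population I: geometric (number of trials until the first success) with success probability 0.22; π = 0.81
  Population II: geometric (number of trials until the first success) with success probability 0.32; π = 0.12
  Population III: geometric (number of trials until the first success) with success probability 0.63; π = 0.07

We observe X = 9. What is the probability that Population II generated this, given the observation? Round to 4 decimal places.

0.0670

Apply Bayes' rule: the posterior for each component is proportional to its prior times its likelihood at x.
Evaluate each component's likelihood at the observed value:
  f_I = 0.0301425
  f_II = 0.0146292
  f_III = 0.000221286
Prior × likelihood for each component:
  π_I·f_I = 0.81 × 0.0301425 = 0.0244154
  π_II·f_II = 0.12 × 0.0146292 = 0.00175551
  π_III·f_III = 0.07 × 0.000221286 = 1.549e-05
Normaliser: 0.0244154 + 0.00175551 + 1.549e-05 = 0.0261864
P(Population II | data) ≈ 0.0670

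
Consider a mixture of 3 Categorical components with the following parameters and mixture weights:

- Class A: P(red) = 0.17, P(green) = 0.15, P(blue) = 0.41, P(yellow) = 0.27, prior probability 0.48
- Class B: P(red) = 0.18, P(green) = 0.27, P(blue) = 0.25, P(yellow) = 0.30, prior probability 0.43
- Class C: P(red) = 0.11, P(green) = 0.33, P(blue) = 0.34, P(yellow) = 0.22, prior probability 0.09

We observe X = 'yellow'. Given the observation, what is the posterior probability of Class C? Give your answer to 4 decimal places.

The responsibility of component k is π_k f_k(x) divided by Σ_j π_j f_j(x).
Categorical probabilities:
  L_A = 0.27
  L_B = 0.3
  L_C = 0.22
Multiply by the mixture weights:
  π_A·L_A = 0.48 × 0.27 = 0.1296
  π_B·L_B = 0.43 × 0.3 = 0.129
  π_C·L_C = 0.09 × 0.22 = 0.0198
Marginal: 0.1296 + 0.129 + 0.0198 = 0.2784
So the posterior for Class C is 0.0198 / 0.2784 ≈ 0.0711.

0.0711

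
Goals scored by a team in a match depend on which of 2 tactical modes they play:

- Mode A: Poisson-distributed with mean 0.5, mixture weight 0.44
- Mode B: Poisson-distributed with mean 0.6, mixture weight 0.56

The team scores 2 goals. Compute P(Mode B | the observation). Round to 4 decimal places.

0.6238

Posterior ∝ prior × likelihood, so P(k | x) ∝ π_k f_k(x); normalise over all components.
Evaluate each component's likelihood at the observed value:
  f_A = 0.0758163
  f_B = 0.0987861
Unnormalised posteriors:
  π_A·f_A = 0.44 × 0.0758163 = 0.0333592
  π_B·f_B = 0.56 × 0.0987861 = 0.0553202
Evidence: 0.0333592 + 0.0553202 = 0.0886794
Responsibility of Mode B: 0.0553202 / 0.0886794 ≈ 0.6238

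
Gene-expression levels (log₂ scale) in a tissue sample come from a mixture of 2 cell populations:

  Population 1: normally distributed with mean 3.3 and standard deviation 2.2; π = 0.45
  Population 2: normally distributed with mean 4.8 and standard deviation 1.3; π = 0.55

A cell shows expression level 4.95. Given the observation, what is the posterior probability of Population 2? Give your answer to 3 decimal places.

Apply Bayes' rule: the posterior for each component is proportional to its prior times its likelihood at x.
Component likelihoods at x = 4.95:
  p_1 = (1/(2.2·√(2π)))·exp(−(4.95−3.3)²/(2·2.2²)) = 0.181337·exp(-0.28125) = 0.136881
  p_2 = (1/(1.3·√(2π)))·exp(−(4.95−4.8)²/(2·1.3²)) = 0.306879·exp(-0.00666) = 0.304843
Multiply by the mixture weights:
  π_1·p_1 = 0.45 × 0.136881 = 0.0615963
  π_2·p_2 = 0.55 × 0.304843 = 0.167663
Normaliser: 0.0615963 + 0.167663 = 0.22926
P(Population 2 | data) = 0.167663 / 0.22926 ≈ 0.731

0.731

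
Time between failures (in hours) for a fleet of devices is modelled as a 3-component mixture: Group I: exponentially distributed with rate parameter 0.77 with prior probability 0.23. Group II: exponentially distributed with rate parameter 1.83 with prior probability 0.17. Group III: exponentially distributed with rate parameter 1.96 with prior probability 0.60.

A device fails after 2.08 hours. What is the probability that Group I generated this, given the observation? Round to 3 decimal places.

The responsibility of component k is π_k f_k(x) divided by Σ_j π_j f_j(x).
Exponential densities:
  L_I = 0.155212
  L_II = 0.0406773
  L_III = 0.0332448
Prior × likelihood for each component:
  π_I·L_I = 0.23 × 0.155212 = 0.0356987
  π_II·L_II = 0.17 × 0.0406773 = 0.00691515
  π_III·L_III = 0.60 × 0.0332448 = 0.0199469
Marginal: 0.0356987 + 0.00691515 + 0.0199469 = 0.0625608
P(Group I | data) ≈ 0.571

0.571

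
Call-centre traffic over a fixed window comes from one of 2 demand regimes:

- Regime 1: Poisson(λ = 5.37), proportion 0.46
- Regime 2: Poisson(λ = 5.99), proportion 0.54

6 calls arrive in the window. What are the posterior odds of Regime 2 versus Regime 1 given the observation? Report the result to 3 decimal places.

1.216

Posterior odds = (π_i f_i(x)) / (π_j f_j(x)); the normalising sum cancels.
Poisson probabilities:
  L_1 = 0.155007
  L_2 = 0.160622
Odds = (0.54/0.46) × (0.160622/0.155007) = 1.17391 × 1.03622 ≈ 1.216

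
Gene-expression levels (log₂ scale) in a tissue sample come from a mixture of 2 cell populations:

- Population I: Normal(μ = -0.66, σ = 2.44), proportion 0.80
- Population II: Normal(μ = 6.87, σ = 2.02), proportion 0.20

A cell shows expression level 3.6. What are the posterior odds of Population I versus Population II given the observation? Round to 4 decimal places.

2.6740

Posterior odds = (π_i f_i(x)) / (π_j f_j(x)); the normalising sum cancels.
Normal densities:
  f_I = 0.0356138
  f_II = 0.0532737
Odds = (0.80/0.20) × (0.0356138/0.0532737) = 4 × 0.668505 ≈ 2.6740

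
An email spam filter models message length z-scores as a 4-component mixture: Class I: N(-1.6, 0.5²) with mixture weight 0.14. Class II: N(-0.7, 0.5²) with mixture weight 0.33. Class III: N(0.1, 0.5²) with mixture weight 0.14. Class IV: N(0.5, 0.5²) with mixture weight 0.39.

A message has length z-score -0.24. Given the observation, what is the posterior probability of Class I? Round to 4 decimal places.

By Bayes' theorem, P(k | x) = π_k f_k(x) / Σ_j π_j f_j(x).
Component likelihoods at x = -0.24:
  L_I = (1/(0.5·√(2π)))·exp(−(-0.24−-1.6)²/(2·0.5²)) = 0.797885·exp(-3.69920) = 0.0197423
  L_II = (1/(0.5·√(2π)))·exp(−(-0.24−-0.7)²/(2·0.5²)) = 0.797885·exp(-0.42320) = 0.522573
  L_III = (1/(0.5·√(2π)))·exp(−(-0.24−0.1)²/(2·0.5²)) = 0.797885·exp(-0.23120) = 0.633186
  L_IV = (1/(0.5·√(2π)))·exp(−(-0.24−0.5)²/(2·0.5²)) = 0.797885·exp(-1.09520) = 0.266871
Multiply by the mixture weights:
  π_I·L_I = 0.14 × 0.0197423 = 0.00276392
  π_II·L_II = 0.33 × 0.522573 = 0.172449
  π_III·L_III = 0.14 × 0.633186 = 0.088646
  π_IV·L_IV = 0.39 × 0.266871 = 0.10408
Denominator: 0.00276392 + 0.172449 + 0.088646 + 0.10408 = 0.367938
So the posterior for Class I is 0.00276392 / 0.367938 ≈ 0.0075.

0.0075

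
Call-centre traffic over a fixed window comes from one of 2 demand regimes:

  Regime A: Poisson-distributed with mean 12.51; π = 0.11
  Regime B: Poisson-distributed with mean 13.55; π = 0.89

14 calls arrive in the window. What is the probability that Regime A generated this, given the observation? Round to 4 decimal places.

0.1026

The responsibility of component k is π_k f_k(x) divided by Σ_j π_j f_j(x).
Component likelihoods at x = 14 calls:
  f_A = 0.0973128
  f_B = 0.105209
Weight by the priors:
  π_A·f_A = 0.11 × 0.0973128 = 0.0107044
  π_B·f_B = 0.89 × 0.105209 = 0.0936357
Marginal: 0.0107044 + 0.0936357 = 0.10434
Responsibility of Regime A: 0.0107044 / 0.10434 ≈ 0.1026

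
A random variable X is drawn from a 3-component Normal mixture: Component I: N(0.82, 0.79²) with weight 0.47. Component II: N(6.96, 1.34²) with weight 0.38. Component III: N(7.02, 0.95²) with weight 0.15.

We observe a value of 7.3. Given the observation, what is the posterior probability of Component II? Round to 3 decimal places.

0.645

P(component k | x) = π_k·f_k(x) / marginal(x), where marginal(x) = Σ_j π_j·f_j(x).
Evaluate each component's likelihood at the observed value:
  f_I = 1.23961e-15
  f_II = 0.288287
  f_III = 0.40209
Weight by the priors:
  π_I·f_I = 0.47 × 1.23961e-15 = 5.82617e-16
  π_II·f_II = 0.38 × 0.288287 = 0.109549
  π_III·f_III = 0.15 × 0.40209 = 0.0603135
Evidence: 5.82617e-16 + 0.109549 + 0.0603135 = 0.169863
P(Component II | data) = 0.109549 / 0.169863 ≈ 0.645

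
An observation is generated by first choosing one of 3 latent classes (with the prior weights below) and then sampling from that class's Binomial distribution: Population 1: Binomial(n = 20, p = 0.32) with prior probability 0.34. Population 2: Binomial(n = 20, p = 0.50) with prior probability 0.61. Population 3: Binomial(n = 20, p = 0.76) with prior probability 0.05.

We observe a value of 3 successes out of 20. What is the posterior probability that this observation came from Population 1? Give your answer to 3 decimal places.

0.965

Apply Bayes' rule: the posterior for each component is proportional to its prior times its likelihood at x.
Evaluate each component's likelihood at the observed value:
  p_1 = 0.0530892
  p_2 = 0.00108719
  p_3 = 1.45525e-08
Multiply by the mixture weights:
  π_1·p_1 = 0.34 × 0.0530892 = 0.0180503
  π_2·p_2 = 0.61 × 0.00108719 = 0.000663185
  π_3·p_3 = 0.05 × 1.45525e-08 = 7.27624e-10
Normaliser: 0.0180503 + 0.000663185 + 7.27624e-10 = 0.0187135
Responsibility of Population 1: 0.0180503 / 0.0187135 ≈ 0.965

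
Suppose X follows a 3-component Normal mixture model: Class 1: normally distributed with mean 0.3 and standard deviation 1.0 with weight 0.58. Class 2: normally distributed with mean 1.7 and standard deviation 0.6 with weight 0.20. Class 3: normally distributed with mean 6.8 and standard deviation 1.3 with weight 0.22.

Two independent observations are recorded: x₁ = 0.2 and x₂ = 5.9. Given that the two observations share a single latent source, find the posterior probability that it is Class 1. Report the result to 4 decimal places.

Posterior ∝ prior × likelihood, so P(k | x) ∝ π_k f_k(x); normalise over all components.
Since both observations come from the same component, the likelihood for component k is f_k(x₁)·f_k(x₂).
  f_1 = [0.396953] × [6.18262e-08] = 2.45421e-08
  f_2 = [0.0292138] × [1.52245e-11] = 4.44767e-13
  f_3 = [7.76184e-07] × [0.241485] = 1.87437e-07
Multiply by the mixture weights:
  π_1·f_1 = 0.58 × 2.45421e-08 = 1.42344e-08
  π_2·f_2 = 0.20 × 4.44767e-13 = 8.89534e-14
  π_3·f_3 = 0.22 × 1.87437e-07 = 4.12361e-08
Normaliser: 1.42344e-08 + 8.89534e-14 + 4.12361e-08 = 5.54706e-08
Responsibility of Class 1: 1.42344e-08 / 5.54706e-08 ≈ 0.2566

0.2566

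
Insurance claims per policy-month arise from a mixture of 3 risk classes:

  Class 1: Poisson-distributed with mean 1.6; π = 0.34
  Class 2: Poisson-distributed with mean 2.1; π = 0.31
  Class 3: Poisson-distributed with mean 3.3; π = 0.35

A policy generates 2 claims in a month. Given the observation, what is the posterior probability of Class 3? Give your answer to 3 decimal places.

P(component k | x) = π_k·f_k(x) / marginal(x), where marginal(x) = Σ_j π_j·f_j(x).
Component likelihoods at x = 2 claims:
  f_1 = e^(−1.6)·1.6^2/2! = 0.258428
  f_2 = e^(−2.1)·2.1^2/2! = 0.270016
  f_3 = e^(−3.3)·3.3^2/2! = 0.200829
Weight by the priors:
  π_1·f_1 = 0.34 × 0.258428 = 0.0878654
  π_2·f_2 = 0.31 × 0.270016 = 0.0837051
  π_3·f_3 = 0.35 × 0.200829 = 0.0702901
Evidence: 0.0878654 + 0.0837051 + 0.0702901 = 0.241861
P(Class 3 | 2 claims) = 0.0702901 / 0.241861 ≈ 0.291

0.291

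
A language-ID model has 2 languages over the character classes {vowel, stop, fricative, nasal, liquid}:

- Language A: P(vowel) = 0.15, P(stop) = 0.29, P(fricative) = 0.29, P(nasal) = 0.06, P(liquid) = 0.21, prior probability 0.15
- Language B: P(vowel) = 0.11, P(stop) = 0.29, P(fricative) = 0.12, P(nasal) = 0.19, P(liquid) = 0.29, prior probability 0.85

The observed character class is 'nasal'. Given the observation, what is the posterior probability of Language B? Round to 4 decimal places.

0.9472

By Bayes' theorem, P(k | x) = w_k f_k(x) / Σ_j w_j f_j(x).
Categorical probabilities:
  L_A = 0.06
  L_B = 0.19
Prior × likelihood for each component:
  w_A·L_A = 0.15 × 0.06 = 0.009
  w_B·L_B = 0.85 × 0.19 = 0.1615
Evidence: 0.009 + 0.1615 = 0.1705
Responsibility of Language B: 0.1615 / 0.1705 ≈ 0.9472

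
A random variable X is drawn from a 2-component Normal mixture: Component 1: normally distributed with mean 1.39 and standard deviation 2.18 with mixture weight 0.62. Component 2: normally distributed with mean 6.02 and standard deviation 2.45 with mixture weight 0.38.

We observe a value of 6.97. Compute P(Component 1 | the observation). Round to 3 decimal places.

By Bayes' theorem, P(k | x) = P(Z=k) f_k(x) / Σ_j P(Z=j) f_j(x).
Component likelihoods at x = 6.97:
  f_1 = (1/(2.18·√(2π)))·exp(−(6.97−1.39)²/(2·2.18²)) = 0.183001·exp(-3.27586) = 0.00691457
  f_2 = (1/(2.45·√(2π)))·exp(−(6.97−6.02)²/(2·2.45²)) = 0.162834·exp(-0.07518) = 0.151041
Weight by the priors:
  P(Z=1)·f_1 = 0.62 × 0.00691457 = 0.00428704
  P(Z=2)·f_2 = 0.38 × 0.151041 = 0.0573956
Sum: 0.00428704 + 0.0573956 = 0.0616826
P(Component 1 | data) ≈ 0.070

0.070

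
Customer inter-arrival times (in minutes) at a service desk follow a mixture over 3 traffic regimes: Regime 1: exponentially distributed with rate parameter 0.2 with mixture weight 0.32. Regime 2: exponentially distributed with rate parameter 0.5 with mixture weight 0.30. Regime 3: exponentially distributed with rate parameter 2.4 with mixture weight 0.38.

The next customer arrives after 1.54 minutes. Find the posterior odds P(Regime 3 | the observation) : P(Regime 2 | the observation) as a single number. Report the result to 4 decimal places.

0.3260

Since P(k|x) ∝ π_k f_k(x), the posterior odds are π_i f_i(x) / (π_j f_j(x)).
Component likelihoods at x = 1.54 minutes:
  p_1 = 0.146983
  p_2 = 0.231507
  p_3 = 0.0595743
0.0226382 / 0.069452 ≈ 0.3260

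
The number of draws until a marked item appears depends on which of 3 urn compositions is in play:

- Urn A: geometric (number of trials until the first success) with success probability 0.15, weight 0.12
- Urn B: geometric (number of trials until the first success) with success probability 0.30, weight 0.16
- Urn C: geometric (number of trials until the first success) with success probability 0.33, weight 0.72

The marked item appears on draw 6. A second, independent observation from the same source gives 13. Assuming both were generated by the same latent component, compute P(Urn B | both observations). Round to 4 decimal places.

P(component k | x) = π_k·f_k(x) / marginal(x), where marginal(x) = Σ_j π_j·f_j(x).
Since both observations come from the same component, the likelihood for component k is f_k(x₁)·f_k(x₂).
  p_A = [0.15·(1−0.15)^5 = 0.15·0.443705 = 0.0665558] × [0.0213363] = 0.00142005
  p_B = [0.30·(1−0.30)^5 = 0.30·0.16807 = 0.050421] × [0.00415239] = 0.000209367
  p_C = [0.33·(1−0.33)^5 = 0.33·0.135013 = 0.0445541] × [0.0027003] = 0.000120309
Prior × likelihood for each component:
  π_A·p_A = 0.12 × 0.00142005 = 0.000170406
  π_B·p_B = 0.16 × 0.000209367 = 3.34988e-05
  π_C·p_C = 0.72 × 0.000120309 = 8.66228e-05
Denominator: 0.000170406 + 3.34988e-05 + 8.66228e-05 = 0.000290528
P(Urn B | data) = 3.34988e-05 / 0.000290528 ≈ 0.1153

0.1153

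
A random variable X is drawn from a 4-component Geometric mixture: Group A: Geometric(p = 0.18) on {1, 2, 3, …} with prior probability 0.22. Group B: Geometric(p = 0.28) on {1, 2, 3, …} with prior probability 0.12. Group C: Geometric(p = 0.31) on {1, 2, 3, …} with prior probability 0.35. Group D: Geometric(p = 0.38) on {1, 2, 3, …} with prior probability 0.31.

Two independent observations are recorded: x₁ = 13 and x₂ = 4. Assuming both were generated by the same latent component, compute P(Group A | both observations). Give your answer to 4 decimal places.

P(component k | x) = π_k·f_k(x) / marginal(x), where marginal(x) = Σ_j π_j·f_j(x).
Since both observations come from the same component, the likelihood for component k is f_k(x₁)·f_k(x₂).
  f_A = [0.18·(1−0.18)^12 = 0.18·0.0924201 = 0.0166356] × [0.0992462] = 0.00165102
  f_B = [0.28·(1−0.28)^12 = 0.28·0.0194084 = 0.00543435] × [0.104509] = 0.000567941
  f_C = [0.31·(1−0.31)^12 = 0.31·0.0116463 = 0.00361036] × [0.101838] = 0.000367671
  f_D = [0.38·(1−0.38)^12 = 0.38·0.00322627 = 0.00122598] × [0.0905646] = 0.000111031
Multiply by the mixture weights:
  π_A·f_A = 0.22 × 0.00165102 = 0.000363225
  π_B·f_B = 0.12 × 0.000567941 = 6.8153e-05
  π_C·f_C = 0.35 × 0.000367671 = 0.000128685
  π_D·f_D = 0.31 × 0.000111031 = 3.44195e-05
Denominator: 0.000363225 + 6.8153e-05 + 0.000128685 + 3.44195e-05 = 0.000594482
P(Group A | data) ≈ 0.6110

0.6110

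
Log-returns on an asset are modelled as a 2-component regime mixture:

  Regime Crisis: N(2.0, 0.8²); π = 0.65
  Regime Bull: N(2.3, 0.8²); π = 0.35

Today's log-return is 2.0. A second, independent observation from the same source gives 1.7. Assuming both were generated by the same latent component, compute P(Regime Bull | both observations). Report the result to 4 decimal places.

Apply Bayes' rule: the posterior for each component is proportional to its prior times its likelihood at x.
Since both observations come from the same component, the likelihood for component k is f_k(x₁)·f_k(x₂).
  L_Crisis = [(1/(0.8·√(2π)))·exp(−(2.0−2.0)²/(2·0.8²)) = 0.498678·exp(-0.00000) = 0.498678] × [0.464819] = 0.231795
  L_Bull = [(1/(0.8·√(2π)))·exp(−(2.0−2.3)²/(2·0.8²)) = 0.498678·exp(-0.07031) = 0.464819] × [0.376422] = 0.174968
Unnormalised posteriors:
  π_Crisis·L_Crisis = 0.65 × 0.231795 = 0.150667
  π_Bull·L_Bull = 0.35 × 0.174968 = 0.0612388
Marginal: 0.150667 + 0.0612388 = 0.211905
P(Regime Bull | x) ≈ 0.2890

0.2890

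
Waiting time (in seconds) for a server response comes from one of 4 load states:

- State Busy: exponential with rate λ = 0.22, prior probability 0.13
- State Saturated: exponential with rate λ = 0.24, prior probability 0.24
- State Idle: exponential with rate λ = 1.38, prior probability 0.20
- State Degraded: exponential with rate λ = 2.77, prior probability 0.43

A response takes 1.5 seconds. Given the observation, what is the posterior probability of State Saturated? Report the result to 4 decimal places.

By Bayes' theorem, P(k | x) = π_k f_k(x) / Σ_j π_j f_j(x).
Evaluate each component's likelihood at the observed value:
  p_Busy = 0.22·e^(−0.22·1.5) = 0.22·e^(−0.3300) = 0.158163
  p_Saturated = 0.24·e^(−0.24·1.5) = 0.24·e^(−0.3600) = 0.167442
  p_Idle = 1.38·e^(−1.38·1.5) = 1.38·e^(−2.0700) = 0.174136
  p_Degraded = 2.77·e^(−2.77·1.5) = 2.77·e^(−4.1550) = 0.0434496
Multiply by the mixture weights:
  π_Busy·p_Busy = 0.13 × 0.158163 = 0.0205612
  π_Saturated·p_Saturated = 0.24 × 0.167442 = 0.0401862
  π_Idle·p_Idle = 0.20 × 0.174136 = 0.0348273
  π_Degraded·p_Degraded = 0.43 × 0.0434496 = 0.0186833
Evidence: 0.0205612 + 0.0401862 + 0.0348273 + 0.0186833 = 0.114258
Responsibility of State Saturated: 0.0401862 / 0.114258 ≈ 0.3517

0.3517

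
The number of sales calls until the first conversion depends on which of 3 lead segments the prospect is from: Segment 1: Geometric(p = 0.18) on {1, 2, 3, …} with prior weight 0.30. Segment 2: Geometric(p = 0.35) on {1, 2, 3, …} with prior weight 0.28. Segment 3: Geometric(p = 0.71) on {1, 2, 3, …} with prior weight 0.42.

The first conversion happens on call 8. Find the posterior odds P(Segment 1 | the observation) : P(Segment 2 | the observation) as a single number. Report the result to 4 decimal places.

Since P(k|x) ∝ π_k f_k(x), the posterior odds are π_i f_i(x) / (π_j f_j(x)).
Component likelihoods at x = 8:
  p_1 = 0.0448714
  p_2 = 0.0171578
  p_3 = 0.000122474
0.0134614 / 0.00480418 ≈ 2.8020

2.8020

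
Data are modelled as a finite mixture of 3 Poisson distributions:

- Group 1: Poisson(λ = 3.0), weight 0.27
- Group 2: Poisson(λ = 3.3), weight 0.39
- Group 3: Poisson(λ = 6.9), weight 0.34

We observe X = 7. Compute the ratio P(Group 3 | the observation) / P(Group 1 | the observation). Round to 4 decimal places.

Since P(k|x) ∝ P(Z=k) f_k(x), the posterior odds are P(Z=i) f_i(x) / (P(Z=j) f_j(x)).
Poisson probabilities:
  p_1 = 0.021604
  p_2 = 0.0311886
  p_3 = 0.148895
Odds = (0.34/0.27) × (0.148895/0.021604) = 1.25926 × 6.89202 ≈ 8.6788

8.6788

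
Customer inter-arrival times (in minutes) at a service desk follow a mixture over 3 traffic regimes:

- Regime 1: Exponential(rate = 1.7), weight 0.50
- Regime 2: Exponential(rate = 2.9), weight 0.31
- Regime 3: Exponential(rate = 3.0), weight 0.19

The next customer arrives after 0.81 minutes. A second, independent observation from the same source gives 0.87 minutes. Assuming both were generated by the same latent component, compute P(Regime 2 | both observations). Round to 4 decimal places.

P(component k | x) = π_k·f_k(x) / marginal(x), where marginal(x) = Σ_j π_j·f_j(x).
Since both observations come from the same component, the likelihood for component k is f_k(x₁)·f_k(x₂).
  f_1 = [1.7·e^(−1.7·0.81) = 1.7·e^(−1.3770) = 0.428969] × [0.387371] = 0.16617
  f_2 = [2.9·e^(−2.9·0.81) = 2.9·e^(−2.3490) = 0.276847] × [0.232634] = 0.0644041
  f_3 = [3.0·e^(−3.0·0.81) = 3.0·e^(−2.4300) = 0.26411] × [0.220604] = 0.0582637
Weight by the priors:
  π_1·f_1 = 0.50 × 0.16617 = 0.083085
  π_2·f_2 = 0.31 × 0.0644041 = 0.0199653
  π_3·f_3 = 0.19 × 0.0582637 = 0.0110701
Marginal: 0.083085 + 0.0199653 + 0.0110701 = 0.11412
Responsibility of Regime 2: 0.0199653 / 0.11412 ≈ 0.1749

0.1749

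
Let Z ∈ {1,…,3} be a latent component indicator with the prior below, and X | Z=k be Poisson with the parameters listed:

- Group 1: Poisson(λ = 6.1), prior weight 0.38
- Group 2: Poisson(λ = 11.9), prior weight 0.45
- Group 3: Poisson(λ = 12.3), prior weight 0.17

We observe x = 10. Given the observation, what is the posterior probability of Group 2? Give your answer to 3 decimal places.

0.588

By Bayes' theorem, P(k | x) = π_k f_k(x) / Σ_j π_j f_j(x).
Evaluate each component's likelihood at the observed value:
  L_1 = 0.0440899
  L_2 = 0.106562
  L_3 = 0.0994182
Prior × likelihood for each component:
  π_1·L_1 = 0.38 × 0.0440899 = 0.0167542
  π_2·L_2 = 0.45 × 0.106562 = 0.0479529
  π_3·L_3 = 0.17 × 0.0994182 = 0.0169011
Normaliser: 0.0167542 + 0.0479529 + 0.0169011 = 0.0816081
P(Group 2 | x) ≈ 0.588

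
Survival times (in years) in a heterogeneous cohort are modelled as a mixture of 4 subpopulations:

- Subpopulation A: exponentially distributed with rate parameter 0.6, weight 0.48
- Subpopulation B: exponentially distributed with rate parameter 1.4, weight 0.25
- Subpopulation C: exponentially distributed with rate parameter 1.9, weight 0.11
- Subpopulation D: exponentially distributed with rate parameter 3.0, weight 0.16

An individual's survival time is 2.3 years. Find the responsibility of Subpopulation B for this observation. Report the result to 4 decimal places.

Apply Bayes' rule: the posterior for each component is proportional to its prior times its likelihood at x.
Exponential densities:
  p_A = 0.6·e^(−0.6·2.3) = 0.6·e^(−1.3800) = 0.150947
  p_B = 1.4·e^(−1.4·2.3) = 1.4·e^(−3.2200) = 0.0559371
  p_C = 1.9·e^(−1.9·2.3) = 1.9·e^(−4.3700) = 0.0240374
  p_D = 3.0·e^(−3.0·2.3) = 3.0·e^(−6.9000) = 0.00302336
Unnormalised posteriors:
  w_A·p_A = 0.48 × 0.150947 = 0.0724546
  w_B·p_B = 0.25 × 0.0559371 = 0.0139843
  w_C·p_C = 0.11 × 0.0240374 = 0.00264411
  w_D·p_D = 0.16 × 0.00302336 = 0.000483737
Denominator: 0.0724546 + 0.0139843 + 0.00264411 + 0.000483737 = 0.0895667
So the posterior for Subpopulation B is 0.0139843 / 0.0895667 ≈ 0.1561.

0.1561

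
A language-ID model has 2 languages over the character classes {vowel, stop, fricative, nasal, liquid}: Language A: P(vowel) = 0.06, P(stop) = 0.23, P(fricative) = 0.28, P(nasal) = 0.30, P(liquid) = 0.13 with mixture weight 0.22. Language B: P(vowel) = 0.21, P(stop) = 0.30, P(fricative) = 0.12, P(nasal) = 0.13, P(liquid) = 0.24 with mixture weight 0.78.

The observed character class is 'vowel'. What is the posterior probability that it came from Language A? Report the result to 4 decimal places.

0.0746

Apply Bayes' rule: the posterior for each component is proportional to its prior times its likelihood at x.
Categorical probabilities:
  p_A = 0.06
  p_B = 0.21
Unnormalised posteriors:
  π_A·p_A = 0.22 × 0.06 = 0.0132
  π_B·p_B = 0.78 × 0.21 = 0.1638
Marginal: 0.0132 + 0.1638 = 0.177
P(Language A | x) = 0.0132 / 0.177 ≈ 0.0746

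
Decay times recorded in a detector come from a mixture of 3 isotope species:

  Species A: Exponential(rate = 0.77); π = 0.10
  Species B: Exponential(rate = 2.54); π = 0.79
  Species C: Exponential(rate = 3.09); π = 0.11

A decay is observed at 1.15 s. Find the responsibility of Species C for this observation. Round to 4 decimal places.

P(component k | x) = w_k·f_k(x) / marginal(x), where marginal(x) = Σ_j w_j·f_j(x).
Component likelihoods at x = 1.15 s:
  f_A = 0.317631
  f_B = 0.136855
  f_C = 0.088449
Multiply by the mixture weights:
  w_A·f_A = 0.10 × 0.317631 = 0.0317631
  w_B·f_B = 0.79 × 0.136855 = 0.108115
  w_C·f_C = 0.11 × 0.088449 = 0.00972939
Sum: 0.0317631 + 0.108115 + 0.00972939 = 0.149608
So the posterior for Species C is 0.00972939 / 0.149608 ≈ 0.0650.

0.0650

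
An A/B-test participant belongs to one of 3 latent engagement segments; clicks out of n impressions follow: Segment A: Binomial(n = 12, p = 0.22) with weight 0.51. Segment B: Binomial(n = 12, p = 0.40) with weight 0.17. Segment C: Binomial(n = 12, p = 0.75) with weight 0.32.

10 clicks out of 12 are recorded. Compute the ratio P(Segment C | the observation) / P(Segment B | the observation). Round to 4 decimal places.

The posterior odds equal the prior odds times the likelihood ratio: (π_i/π_j)·(f_i(x)/f_j(x)).
Evaluate each component's likelihood at the observed value:
  p_A = C(12,10)·0.22^10·0.78^2 = 66·2.65599e-07·0.6084 = 1.0665e-05
  p_B = C(12,10)·0.40^10·0.60^2 = 66·0.000104858·0.36 = 0.00249142
  p_C = C(12,10)·0.75^10·0.25^2 = 66·0.0563135·0.0625 = 0.232293
Odds = (0.32/0.17) × (0.232293/0.00249142) = 1.88235 × 93.2374 ≈ 175.5057

175.5057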